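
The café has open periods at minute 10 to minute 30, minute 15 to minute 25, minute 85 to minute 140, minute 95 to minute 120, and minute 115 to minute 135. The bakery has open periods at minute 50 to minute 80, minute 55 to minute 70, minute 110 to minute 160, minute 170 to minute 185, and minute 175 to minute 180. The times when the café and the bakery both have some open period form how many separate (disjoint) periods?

A, merged: minute 10 to minute 30, minute 85 to minute 140.
B, merged: minute 50 to minute 80, minute 110 to minute 160, minute 170 to minute 185.
A ∩ B = minute 110 to minute 140.
That is 1 disjoint piece.

1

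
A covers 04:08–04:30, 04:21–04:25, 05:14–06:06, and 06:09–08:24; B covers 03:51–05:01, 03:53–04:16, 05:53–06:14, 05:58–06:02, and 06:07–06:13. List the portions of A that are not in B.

First set merges to 04:08–04:30, 05:14–06:06, 06:09–08:24.
Second set merges to 03:51–05:01, 05:53–06:14.
04:08–04:30: entirely removed.
05:14–06:06 \ B = 05:14–05:53.
06:09–08:24 \ B = 06:14–08:24.

05:14–05:53, 06:14–08:24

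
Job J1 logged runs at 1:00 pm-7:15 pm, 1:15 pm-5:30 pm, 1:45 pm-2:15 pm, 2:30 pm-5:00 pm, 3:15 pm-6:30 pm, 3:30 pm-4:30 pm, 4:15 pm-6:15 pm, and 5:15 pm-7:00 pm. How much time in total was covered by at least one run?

6 h 15 min

Merged: 1:00 pm-7:15 pm.
Length: 6 h 15 min.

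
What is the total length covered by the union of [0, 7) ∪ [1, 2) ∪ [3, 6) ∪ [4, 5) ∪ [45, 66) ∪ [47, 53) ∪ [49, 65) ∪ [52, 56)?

Merged: [0, 7), [45, 66).
Lengths: 7 + 21 = 28.

28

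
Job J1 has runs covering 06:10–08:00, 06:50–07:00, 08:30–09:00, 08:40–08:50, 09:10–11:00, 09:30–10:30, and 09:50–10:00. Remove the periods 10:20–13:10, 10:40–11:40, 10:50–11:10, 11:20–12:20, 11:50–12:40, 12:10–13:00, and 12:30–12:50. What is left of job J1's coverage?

Merge the first list: 06:10-08:00, 08:30-09:00, 09:10-11:00.
Merge the second list: 10:20-13:10.
06:10-08:00: no B overlap → unchanged.
08:30-09:00: no B overlap → unchanged.
09:10-11:00 minus B → 09:10-10:20.

06:10-08:00, 08:30-09:00, 09:10-10:20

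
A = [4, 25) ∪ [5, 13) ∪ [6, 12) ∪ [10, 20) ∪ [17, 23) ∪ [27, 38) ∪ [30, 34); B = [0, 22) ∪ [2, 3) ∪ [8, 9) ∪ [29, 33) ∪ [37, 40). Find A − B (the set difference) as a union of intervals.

[22, 25) ∪ [27, 29) ∪ [33, 37)

A, merged: [4, 25), [27, 38).
B, merged: [0, 22), [29, 33), [37, 40).
[4, 25) \ B = [22, 25).
[27, 38) \ B = [27, 29), [33, 37).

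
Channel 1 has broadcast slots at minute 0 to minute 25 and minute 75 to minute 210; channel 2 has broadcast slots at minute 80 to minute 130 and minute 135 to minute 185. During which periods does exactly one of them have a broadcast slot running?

A but not B: minute 0 to minute 25, minute 75 to minute 80, minute 130 to minute 135, minute 185 to minute 210.
B but not A: none.
Combining gives A △ B.

minute 0 to minute 25, minute 75 to minute 80, minute 130 to minute 135, minute 185 to minute 210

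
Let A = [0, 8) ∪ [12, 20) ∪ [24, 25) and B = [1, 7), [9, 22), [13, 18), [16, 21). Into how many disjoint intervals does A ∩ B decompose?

2

B, merged: [1, 7), [9, 22).
A ∩ B = [1, 7), [12, 20).
That is 2 disjoint pieces.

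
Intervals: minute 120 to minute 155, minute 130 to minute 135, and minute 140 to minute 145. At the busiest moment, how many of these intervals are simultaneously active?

2

Walk the sorted start/end points keeping a running depth.
The depth first hits 2 at minute 130.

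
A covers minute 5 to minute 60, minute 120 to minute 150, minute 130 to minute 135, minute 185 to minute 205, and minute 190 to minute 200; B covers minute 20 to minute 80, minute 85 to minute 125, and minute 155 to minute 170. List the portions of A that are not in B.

minute 5 to minute 20, minute 125 to minute 150, minute 185 to minute 205

A, merged: minute 5 to minute 60, minute 120 to minute 150, minute 185 to minute 205.
minute 5 to minute 60 with B removed leaves minute 5 to minute 20.
minute 120 to minute 150 with B removed leaves minute 125 to minute 150.
minute 185 to minute 205 is untouched.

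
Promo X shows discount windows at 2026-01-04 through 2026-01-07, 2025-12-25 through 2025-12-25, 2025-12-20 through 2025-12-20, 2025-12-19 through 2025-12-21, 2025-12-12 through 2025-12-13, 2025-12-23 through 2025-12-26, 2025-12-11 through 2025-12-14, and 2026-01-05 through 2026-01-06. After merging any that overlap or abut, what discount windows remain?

Sort by start: 2025-12-11 through 2025-12-14, 2025-12-12 through 2025-12-13, 2025-12-19 through 2025-12-21, 2025-12-20 through 2025-12-20, 2025-12-23 through 2025-12-26, 2025-12-25 through 2025-12-25, 2026-01-04 through 2026-01-07, 2026-01-05 through 2026-01-06.
2025-12-12 through 2025-12-13 overlaps/touches 2025-12-11 through 2025-12-14 → extend to 2025-12-11 through 2025-12-14.
2025-12-19 through 2025-12-21 is disjoint → start new block.
2025-12-20 through 2025-12-20 overlaps/touches 2025-12-19 through 2025-12-21 → extend to 2025-12-19 through 2025-12-21.
2025-12-23 through 2025-12-26 is disjoint → start new block.
2025-12-25 through 2025-12-25 overlaps/touches 2025-12-23 through 2025-12-26 → extend to 2025-12-23 through 2025-12-26.
2026-01-04 through 2026-01-07 is disjoint → start new block.
2026-01-05 through 2026-01-06 overlaps/touches 2026-01-04 through 2026-01-07 → extend to 2026-01-04 through 2026-01-07.

2025-12-11 through 2025-12-14, 2025-12-19 through 2025-12-21, 2025-12-23 through 2025-12-26, 2026-01-04 through 2026-01-07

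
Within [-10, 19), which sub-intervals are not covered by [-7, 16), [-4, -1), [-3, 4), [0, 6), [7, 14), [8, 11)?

The merged coverage is [-7, 16).
Complement within [-10, 19): [-10, -7), [16, 19).

[-10, -7) ∪ [16, 19)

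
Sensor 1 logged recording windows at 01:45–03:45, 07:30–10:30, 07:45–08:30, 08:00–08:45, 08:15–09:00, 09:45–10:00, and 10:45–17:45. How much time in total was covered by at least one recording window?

12 h

Merged: 01:45–03:45, 07:30–10:30, 10:45–17:45.
Lengths: 2 h + 3 h + 7 h = 12 h.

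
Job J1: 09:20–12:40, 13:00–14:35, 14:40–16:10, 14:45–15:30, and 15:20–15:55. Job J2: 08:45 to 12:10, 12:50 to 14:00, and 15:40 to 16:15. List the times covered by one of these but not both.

08:45–09:20, 12:10–12:40, 12:50–13:00, 14:00–14:35, 14:40–15:40, 16:10–16:15

Merge the first list: 09:20–12:40, 13:00–14:35, 14:40–16:10.
A but not B: 12:10–12:40, 14:00–14:35, 14:40–15:40.
B but not A: 08:45–09:20, 12:50–13:00, 16:10–16:15.
Combining gives A △ B.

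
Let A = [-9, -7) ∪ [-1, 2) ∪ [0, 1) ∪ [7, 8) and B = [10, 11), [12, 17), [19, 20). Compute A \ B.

Merge the first list: [-9, -7), [-1, 2), [7, 8).
[-9, -7) is untouched.
[-1, 2) is untouched.
[7, 8) is untouched.

[-9, -7) ∪ [-1, 2) ∪ [7, 8)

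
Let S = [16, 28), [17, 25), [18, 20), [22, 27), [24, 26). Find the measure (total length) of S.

12

Merged: [16, 28).
Length: 12.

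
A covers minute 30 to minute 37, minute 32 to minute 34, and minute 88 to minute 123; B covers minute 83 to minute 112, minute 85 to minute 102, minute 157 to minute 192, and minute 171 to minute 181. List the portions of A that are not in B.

Merge the first list: minute 30 to minute 37, minute 88 to minute 123.
Merge the second list: minute 83 to minute 112, minute 157 to minute 192.
minute 30 to minute 37 is untouched.
minute 88 to minute 123 with B removed leaves minute 112 to minute 123.

minute 30 to minute 37, minute 112 to minute 123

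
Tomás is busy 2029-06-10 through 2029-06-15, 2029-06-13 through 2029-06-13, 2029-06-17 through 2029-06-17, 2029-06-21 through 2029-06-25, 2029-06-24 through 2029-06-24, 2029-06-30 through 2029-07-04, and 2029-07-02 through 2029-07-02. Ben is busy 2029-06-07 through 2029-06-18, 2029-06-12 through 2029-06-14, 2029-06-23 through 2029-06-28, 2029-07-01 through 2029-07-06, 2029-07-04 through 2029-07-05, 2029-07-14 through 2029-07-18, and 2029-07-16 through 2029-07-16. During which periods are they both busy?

2029-06-10 through 2029-06-15, 2029-06-17 through 2029-06-17, 2029-06-23 through 2029-06-25, 2029-07-01 through 2029-07-04

Merge the first list: 2029-06-10 through 2029-06-15, 2029-06-17 through 2029-06-17, 2029-06-21 through 2029-06-25, 2029-06-30 through 2029-07-04.
Merge the second list: 2029-06-07 through 2029-06-18, 2029-06-23 through 2029-06-28, 2029-07-01 through 2029-07-06, 2029-07-14 through 2029-07-18.
2029-06-10 through 2029-06-15 meets the second set on 2029-06-10 through 2029-06-15.
2029-06-17 through 2029-06-17 meets the second set on 2029-06-17 through 2029-06-17.
2029-06-21 through 2029-06-25 meets the second set on 2029-06-23 through 2029-06-25.
2029-06-30 through 2029-07-04 meets the second set on 2029-07-01 through 2029-07-04.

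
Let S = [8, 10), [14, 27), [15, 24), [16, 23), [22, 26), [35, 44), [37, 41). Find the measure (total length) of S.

Merged: [8, 10), [14, 27), [35, 44).
Lengths: 2 + 13 + 9 = 24.

24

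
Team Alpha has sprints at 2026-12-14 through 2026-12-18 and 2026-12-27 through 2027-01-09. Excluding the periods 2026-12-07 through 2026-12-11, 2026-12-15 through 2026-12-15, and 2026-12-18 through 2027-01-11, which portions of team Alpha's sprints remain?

2026-12-14 through 2026-12-14, 2026-12-16 through 2026-12-17

2026-12-14 through 2026-12-18 \ B = 2026-12-14 through 2026-12-14, 2026-12-16 through 2026-12-17.
2026-12-27 through 2027-01-09: entirely removed.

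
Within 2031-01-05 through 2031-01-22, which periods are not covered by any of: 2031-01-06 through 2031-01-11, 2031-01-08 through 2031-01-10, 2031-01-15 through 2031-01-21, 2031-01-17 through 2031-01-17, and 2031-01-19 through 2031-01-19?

Covered (merged): 2031-01-06 through 2031-01-11, 2031-01-15 through 2031-01-21.
Gaps within 2031-01-05 through 2031-01-22: 2031-01-05 through 2031-01-05, 2031-01-12 through 2031-01-14, 2031-01-22 through 2031-01-22.

2031-01-05 through 2031-01-05, 2031-01-12 through 2031-01-14, 2031-01-22 through 2031-01-22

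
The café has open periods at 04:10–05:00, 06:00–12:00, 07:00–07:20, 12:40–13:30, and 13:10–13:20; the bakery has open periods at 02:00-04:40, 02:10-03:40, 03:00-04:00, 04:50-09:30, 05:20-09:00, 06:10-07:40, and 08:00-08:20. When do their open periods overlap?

Merge the first list: 04:10–05:00, 06:00–12:00, 12:40–13:30.
Merge the second list: 02:00–04:40, 04:50–09:30.
04:10–05:00 meets the second set on 04:10–04:40, 04:50–05:00.
06:00–12:00 meets the second set on 06:00–09:30.
12:40–13:30: no overlap with the second set.

04:10–04:40, 04:50–05:00, 06:00–09:30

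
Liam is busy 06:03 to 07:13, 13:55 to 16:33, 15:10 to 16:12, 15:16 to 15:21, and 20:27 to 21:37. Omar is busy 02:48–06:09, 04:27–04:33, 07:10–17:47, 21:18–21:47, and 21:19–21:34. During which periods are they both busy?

Merge the first list: 06:03-07:13, 13:55-16:33, 20:27-21:37.
Merge the second list: 02:48-06:09, 07:10-17:47, 21:18-21:47.
06:03-07:13 meets the second set on 06:03-06:09, 07:10-07:13.
13:55-16:33 meets the second set on 13:55-16:33.
20:27-21:37 meets the second set on 21:18-21:37.

06:03-06:09, 07:10-07:13, 13:55-16:33, 21:18-21:37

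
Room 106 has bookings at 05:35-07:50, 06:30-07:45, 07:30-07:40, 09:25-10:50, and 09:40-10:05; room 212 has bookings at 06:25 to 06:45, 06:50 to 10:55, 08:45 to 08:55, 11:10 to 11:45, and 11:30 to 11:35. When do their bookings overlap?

06:25–06:45, 06:50–07:50, 09:25–10:50

Merge the first list: 05:35–07:50, 09:25–10:50.
Merge the second list: 06:25–06:45, 06:50–10:55, 11:10–11:45.
05:35–07:50 ∩ B → 06:25–06:45, 06:50–07:50.
09:25–10:50 ∩ B → 09:25–10:50.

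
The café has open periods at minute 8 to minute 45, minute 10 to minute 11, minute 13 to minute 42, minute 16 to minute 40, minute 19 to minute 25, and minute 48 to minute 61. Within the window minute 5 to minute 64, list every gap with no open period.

The merged coverage is minute 8 to minute 45, minute 48 to minute 61.
Gaps within minute 5 to minute 64: minute 5 to minute 8, minute 45 to minute 48, minute 61 to minute 64.

minute 5 to minute 8, minute 45 to minute 48, minute 61 to minute 64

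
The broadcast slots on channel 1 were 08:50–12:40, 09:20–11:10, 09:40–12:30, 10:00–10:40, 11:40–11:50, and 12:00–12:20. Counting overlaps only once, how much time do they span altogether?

3 h 50 min

Merged: 08:50–12:40.
Length: 3 h 50 min.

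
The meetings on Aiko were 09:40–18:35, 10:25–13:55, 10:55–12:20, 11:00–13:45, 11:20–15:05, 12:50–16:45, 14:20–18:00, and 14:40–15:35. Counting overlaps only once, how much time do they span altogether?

8 h 55 min

Merged: 09:40–18:35.
Length: 8 h 55 min.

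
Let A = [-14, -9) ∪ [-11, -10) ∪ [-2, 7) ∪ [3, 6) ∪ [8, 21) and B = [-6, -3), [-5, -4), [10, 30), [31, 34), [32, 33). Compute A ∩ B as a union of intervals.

[10, 21)

Merge the first list: [-14, -9), [-2, 7), [8, 21).
Merge the second list: [-6, -3), [10, 30), [31, 34).
[-14, -9): no overlap with the second set.
[-2, 7): no overlap with the second set.
[8, 21) meets the second set on [10, 21).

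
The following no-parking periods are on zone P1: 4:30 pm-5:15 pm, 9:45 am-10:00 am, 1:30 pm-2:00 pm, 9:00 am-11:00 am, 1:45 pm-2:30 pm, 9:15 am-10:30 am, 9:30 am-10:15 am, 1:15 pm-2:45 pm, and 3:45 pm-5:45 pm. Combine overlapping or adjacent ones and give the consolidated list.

Sort by start: 9:00 am–11:00 am, 9:15 am–10:30 am, 9:30 am–10:15 am, 9:45 am–10:00 am, 1:15 pm–2:45 pm, 1:30 pm–2:00 pm, 1:45 pm–2:30 pm, 3:45 pm–5:45 pm, 4:30 pm–5:15 pm.
9:15 am–10:30 am overlaps/touches 9:00 am–11:00 am → extend to 9:00 am–11:00 am.
9:30 am–10:15 am overlaps/touches 9:00 am–11:00 am → extend to 9:00 am–11:00 am.
9:45 am–10:00 am overlaps/touches 9:00 am–11:00 am → extend to 9:00 am–11:00 am.
1:15 pm–2:45 pm is disjoint → start new block.
1:30 pm–2:00 pm overlaps/touches 1:15 pm–2:45 pm → extend to 1:15 pm–2:45 pm.
1:45 pm–2:30 pm overlaps/touches 1:15 pm–2:45 pm → extend to 1:15 pm–2:45 pm.
3:45 pm–5:45 pm is disjoint → start new block.
4:30 pm–5:15 pm overlaps/touches 3:45 pm–5:45 pm → extend to 3:45 pm–5:45 pm.

9:00 am–11:00 am, 1:15 pm–2:45 pm, 3:45 pm–5:45 pm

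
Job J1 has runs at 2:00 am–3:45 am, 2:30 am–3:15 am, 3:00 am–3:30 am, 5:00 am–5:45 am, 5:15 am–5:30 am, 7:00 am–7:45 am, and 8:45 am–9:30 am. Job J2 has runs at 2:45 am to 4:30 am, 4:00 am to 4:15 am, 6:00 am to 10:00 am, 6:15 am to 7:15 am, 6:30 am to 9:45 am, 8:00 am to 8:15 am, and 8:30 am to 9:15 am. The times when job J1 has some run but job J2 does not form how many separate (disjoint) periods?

A, merged: 2:00 am–3:45 am, 5:00 am–5:45 am, 7:00 am–7:45 am, 8:45 am–9:30 am.
B, merged: 2:45 am–4:30 am, 6:00 am–10:00 am.
A \ B = 2:00 am–2:45 am, 5:00 am–5:45 am.
That is 2 disjoint pieces.

2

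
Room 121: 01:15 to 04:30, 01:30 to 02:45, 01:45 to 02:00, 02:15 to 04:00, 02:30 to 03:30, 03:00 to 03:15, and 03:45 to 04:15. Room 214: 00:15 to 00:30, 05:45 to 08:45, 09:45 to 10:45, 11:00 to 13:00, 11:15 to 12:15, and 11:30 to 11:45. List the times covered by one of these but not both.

Merge the first list: 01:15–04:30.
Merge the second list: 00:15–00:30, 05:45–08:45, 09:45–10:45, 11:00–13:00.
Only in the first: 01:15–04:30.
Only in the second: 00:15–00:30, 05:45–08:45, 09:45–10:45, 11:00–13:00.
Together these are the periods covered by exactly one.

00:15–00:30, 01:15–04:30, 05:45–08:45, 09:45–10:45, 11:00–13:00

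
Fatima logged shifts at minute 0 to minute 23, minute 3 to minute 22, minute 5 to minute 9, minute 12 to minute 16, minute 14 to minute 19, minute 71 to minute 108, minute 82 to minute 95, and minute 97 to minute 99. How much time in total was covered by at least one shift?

Merged: minute 0 to minute 23, minute 71 to minute 108.
Lengths: 23 minutes + 37 minutes = 60 minutes.

60 minutes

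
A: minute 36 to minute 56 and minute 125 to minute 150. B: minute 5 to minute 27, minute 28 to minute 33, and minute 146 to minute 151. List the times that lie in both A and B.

minute 36 to minute 56 meets no B interval.
minute 125 to minute 150 ∩ B → minute 146 to minute 150.

minute 146 to minute 150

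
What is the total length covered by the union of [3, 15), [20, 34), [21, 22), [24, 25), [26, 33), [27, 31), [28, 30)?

Merged: [3, 15), [20, 34).
Lengths: 12 + 14 = 26.

26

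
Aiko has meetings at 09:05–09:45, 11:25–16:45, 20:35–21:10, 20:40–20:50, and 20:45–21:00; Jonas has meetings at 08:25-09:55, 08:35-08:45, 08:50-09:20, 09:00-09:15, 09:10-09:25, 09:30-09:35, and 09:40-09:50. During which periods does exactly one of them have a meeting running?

First set merges to 09:05–09:45, 11:25–16:45, 20:35–21:10.
Second set merges to 08:25–09:55.
Only in the first: 11:25–16:45, 20:35–21:10.
Only in the second: 08:25–09:05, 09:45–09:55.
Together these are the periods covered by exactly one.

08:25–09:05, 09:45–09:55, 11:25–16:45, 20:35–21:10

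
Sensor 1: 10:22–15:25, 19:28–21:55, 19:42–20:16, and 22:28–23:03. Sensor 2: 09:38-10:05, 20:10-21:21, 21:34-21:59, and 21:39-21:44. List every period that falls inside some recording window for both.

Merge the first list: 10:22-15:25, 19:28-21:55, 22:28-23:03.
Merge the second list: 09:38-10:05, 20:10-21:21, 21:34-21:59.
10:22-15:25: no overlap with the second set.
19:28-21:55 meets the second set on 20:10-21:21, 21:34-21:55.
22:28-23:03: no overlap with the second set.

20:10-21:21, 21:34-21:55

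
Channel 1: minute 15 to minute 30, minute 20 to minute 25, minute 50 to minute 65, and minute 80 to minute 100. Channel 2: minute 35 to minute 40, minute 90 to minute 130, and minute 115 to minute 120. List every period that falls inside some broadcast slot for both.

First set merges to minute 15 to minute 30, minute 50 to minute 65, minute 80 to minute 100.
Second set merges to minute 35 to minute 40, minute 90 to minute 130.
minute 15 to minute 30 meets no B interval.
minute 50 to minute 65 meets no B interval.
minute 80 to minute 100 ∩ B → minute 90 to minute 100.

minute 90 to minute 100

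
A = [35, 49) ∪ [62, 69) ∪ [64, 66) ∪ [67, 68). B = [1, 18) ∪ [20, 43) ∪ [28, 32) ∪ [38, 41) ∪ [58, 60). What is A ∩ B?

[35, 43)

First set merges to [35, 49), [62, 69).
Second set merges to [1, 18), [20, 43), [58, 60).
[35, 49) ∩ B → [35, 43).
[62, 69) meets no B interval.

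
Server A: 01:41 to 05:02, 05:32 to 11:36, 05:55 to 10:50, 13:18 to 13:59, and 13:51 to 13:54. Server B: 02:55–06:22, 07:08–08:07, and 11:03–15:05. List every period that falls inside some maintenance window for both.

02:55-05:02, 05:32-06:22, 07:08-08:07, 11:03-11:36, 13:18-13:59

First set merges to 01:41-05:02, 05:32-11:36, 13:18-13:59.
01:41-05:02 overlaps B on 02:55-05:02.
05:32-11:36 overlaps B on 05:32-06:22, 07:08-08:07, 11:03-11:36.
13:18-13:59 overlaps B on 13:18-13:59.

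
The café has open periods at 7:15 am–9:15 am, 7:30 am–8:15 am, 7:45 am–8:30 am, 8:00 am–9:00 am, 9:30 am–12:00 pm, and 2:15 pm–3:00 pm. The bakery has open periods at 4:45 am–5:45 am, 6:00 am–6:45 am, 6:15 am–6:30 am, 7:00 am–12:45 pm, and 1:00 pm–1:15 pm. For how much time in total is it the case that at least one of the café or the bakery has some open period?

A, merged: 7:15 am-9:15 am, 9:30 am-12:00 pm, 2:15 pm-3:00 pm.
B, merged: 4:45 am-5:45 am, 6:00 am-6:45 am, 7:00 am-12:45 pm, 1:00 pm-1:15 pm.
A ∪ B = 4:45 am-5:45 am, 6:00 am-6:45 am, 7:00 am-12:45 pm, 1:00 pm-1:15 pm, 2:15 pm-3:00 pm.
Total: 1 h + 45 min + 5 h 45 min + 15 min + 45 min = 8 h 30 min.

8 h 30 min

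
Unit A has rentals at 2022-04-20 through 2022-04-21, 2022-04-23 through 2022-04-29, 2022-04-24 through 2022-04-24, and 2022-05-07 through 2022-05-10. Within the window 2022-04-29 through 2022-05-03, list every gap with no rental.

2022-04-30 through 2022-05-03

Covered (merged): 2022-04-20 through 2022-04-21, 2022-04-23 through 2022-04-29, 2022-05-07 through 2022-05-10.
Complement within 2022-04-29 through 2022-05-03: 2022-04-30 through 2022-05-03.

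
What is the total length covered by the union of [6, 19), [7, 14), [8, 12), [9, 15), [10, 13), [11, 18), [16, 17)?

Merged: [6, 19).
Length: 13.

13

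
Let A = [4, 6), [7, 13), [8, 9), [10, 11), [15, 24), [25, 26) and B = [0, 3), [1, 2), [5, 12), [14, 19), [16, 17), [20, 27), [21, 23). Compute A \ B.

First set merges to [4, 6), [7, 13), [15, 24), [25, 26).
Second set merges to [0, 3), [5, 12), [14, 19), [20, 27).
[4, 6) minus B → [4, 5).
[7, 13) minus B → [12, 13).
[15, 24) minus B → [19, 20).
[25, 26): fully covered by B → removed.

[4, 5) ∪ [12, 13) ∪ [19, 20)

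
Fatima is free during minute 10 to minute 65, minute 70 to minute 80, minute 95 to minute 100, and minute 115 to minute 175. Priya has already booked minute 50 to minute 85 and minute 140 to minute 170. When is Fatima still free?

minute 10 to minute 65 minus B → minute 10 to minute 50.
minute 70 to minute 80: fully covered by B → removed.
minute 95 to minute 100: no B overlap → unchanged.
minute 115 to minute 175 minus B → minute 115 to minute 140, minute 170 to minute 175.

minute 10 to minute 50, minute 95 to minute 100, minute 115 to minute 140, minute 170 to minute 175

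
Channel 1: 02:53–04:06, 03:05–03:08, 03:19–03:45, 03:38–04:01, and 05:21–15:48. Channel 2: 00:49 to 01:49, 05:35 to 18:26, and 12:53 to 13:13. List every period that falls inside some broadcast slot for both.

05:35–15:48

A, merged: 02:53–04:06, 05:21–15:48.
B, merged: 00:49–01:49, 05:35–18:26.
02:53–04:06 falls entirely outside B.
05:21–15:48 overlaps B on 05:35–15:48.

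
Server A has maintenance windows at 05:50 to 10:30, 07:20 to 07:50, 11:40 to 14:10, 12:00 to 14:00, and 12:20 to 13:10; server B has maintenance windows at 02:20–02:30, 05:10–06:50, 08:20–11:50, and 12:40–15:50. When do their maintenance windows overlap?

Merge the first list: 05:50–10:30, 11:40–14:10.
05:50–10:30 ∩ B → 05:50–06:50, 08:20–10:30.
11:40–14:10 ∩ B → 11:40–11:50, 12:40–14:10.

05:50–06:50, 08:20–10:30, 11:40–11:50, 12:40–14:10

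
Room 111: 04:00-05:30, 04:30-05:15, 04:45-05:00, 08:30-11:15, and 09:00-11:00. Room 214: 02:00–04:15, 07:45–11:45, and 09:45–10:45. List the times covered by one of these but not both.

02:00–04:00, 04:15–05:30, 07:45–08:30, 11:15–11:45

Merge the first list: 04:00–05:30, 08:30–11:15.
Merge the second list: 02:00–04:15, 07:45–11:45.
A \ B = 04:15–05:30.
B \ A = 02:00–04:00, 07:45–08:30, 11:15–11:45.
Union of the two gives the symmetric difference.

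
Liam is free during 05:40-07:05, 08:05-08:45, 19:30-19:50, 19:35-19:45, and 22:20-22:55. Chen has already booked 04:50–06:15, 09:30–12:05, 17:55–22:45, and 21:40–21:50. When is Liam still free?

06:15–07:05, 08:05–08:45, 22:45–22:55

First set merges to 05:40–07:05, 08:05–08:45, 19:30–19:50, 22:20–22:55.
Second set merges to 04:50–06:15, 09:30–12:05, 17:55–22:45.
05:40–07:05 \ B = 06:15–07:05.
08:05–08:45: nothing removed.
19:30–19:50: entirely removed.
22:20–22:55 \ B = 22:45–22:55.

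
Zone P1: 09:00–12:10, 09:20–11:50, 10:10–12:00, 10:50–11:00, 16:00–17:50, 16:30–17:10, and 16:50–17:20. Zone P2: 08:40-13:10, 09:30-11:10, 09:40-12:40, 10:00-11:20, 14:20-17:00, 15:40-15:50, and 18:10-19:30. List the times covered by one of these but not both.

First set merges to 09:00–12:10, 16:00–17:50.
Second set merges to 08:40–13:10, 14:20–17:00, 18:10–19:30.
Only in the first: 17:00–17:50.
Only in the second: 08:40–09:00, 12:10–13:10, 14:20–16:00, 18:10–19:30.
Together these are the periods covered by exactly one.

08:40–09:00, 12:10–13:10, 14:20–16:00, 17:00–17:50, 18:10–19:30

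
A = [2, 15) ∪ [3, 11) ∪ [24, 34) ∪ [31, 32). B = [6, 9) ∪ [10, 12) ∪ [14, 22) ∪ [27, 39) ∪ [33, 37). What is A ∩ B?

A, merged: [2, 15), [24, 34).
B, merged: [6, 9), [10, 12), [14, 22), [27, 39).
[2, 15) ∩ B → [6, 9), [10, 12), [14, 15).
[24, 34) ∩ B → [27, 34).

[6, 9) ∪ [10, 12) ∪ [14, 15) ∪ [27, 34)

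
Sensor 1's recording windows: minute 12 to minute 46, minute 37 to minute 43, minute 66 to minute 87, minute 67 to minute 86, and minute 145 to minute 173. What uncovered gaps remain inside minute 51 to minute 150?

minute 51 to minute 66, minute 87 to minute 145

After merging, the occupied span is minute 12 to minute 46, minute 66 to minute 87, minute 145 to minute 173.
Uncovered inside minute 51 to minute 150: minute 51 to minute 66, minute 87 to minute 145.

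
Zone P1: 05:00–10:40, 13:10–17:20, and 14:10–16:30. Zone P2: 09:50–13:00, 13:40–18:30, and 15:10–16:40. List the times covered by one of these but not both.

05:00–09:50, 10:40–13:00, 13:10–13:40, 17:20–18:30

First set merges to 05:00–10:40, 13:10–17:20.
Second set merges to 09:50–13:00, 13:40–18:30.
A \ B = 05:00–09:50, 13:10–13:40.
B \ A = 10:40–13:00, 17:20–18:30.
Union of the two gives the symmetric difference.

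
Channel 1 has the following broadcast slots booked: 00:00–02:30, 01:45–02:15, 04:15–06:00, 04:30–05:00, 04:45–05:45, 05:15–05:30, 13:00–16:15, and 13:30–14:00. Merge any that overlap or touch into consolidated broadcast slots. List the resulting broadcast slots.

01:45–02:15 overlaps/touches 00:00–02:30 → extend to 00:00–02:30.
04:15–06:00 is disjoint → start new block.
04:30–05:00 overlaps/touches 04:15–06:00 → extend to 04:15–06:00.
04:45–05:45 overlaps/touches 04:15–06:00 → extend to 04:15–06:00.
05:15–05:30 overlaps/touches 04:15–06:00 → extend to 04:15–06:00.
13:00–16:15 is disjoint → start new block.
13:30–14:00 overlaps/touches 13:00–16:15 → extend to 13:00–16:15.

00:00–02:30, 04:15–06:00, 13:00–16:15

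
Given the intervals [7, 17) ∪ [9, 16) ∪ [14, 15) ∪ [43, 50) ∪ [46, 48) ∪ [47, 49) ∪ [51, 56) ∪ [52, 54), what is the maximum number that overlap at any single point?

At 14, 3 of the intervals are simultaneously active.
No point has more.

3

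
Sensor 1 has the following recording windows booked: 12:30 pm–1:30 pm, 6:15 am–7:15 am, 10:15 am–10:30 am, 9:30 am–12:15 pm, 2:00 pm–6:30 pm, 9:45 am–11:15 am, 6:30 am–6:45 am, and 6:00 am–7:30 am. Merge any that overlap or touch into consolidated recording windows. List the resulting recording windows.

6:00 am-7:30 am, 9:30 am-12:15 pm, 12:30 pm-1:30 pm, 2:00 pm-6:30 pm

Sort by start: 6:00 am-7:30 am, 6:15 am-7:15 am, 6:30 am-6:45 am, 9:30 am-12:15 pm, 9:45 am-11:15 am, 10:15 am-10:30 am, 12:30 pm-1:30 pm, 2:00 pm-6:30 pm.
6:15 am-7:15 am overlaps/touches 6:00 am-7:30 am → extend to 6:00 am-7:30 am.
6:30 am-6:45 am overlaps/touches 6:00 am-7:30 am → extend to 6:00 am-7:30 am.
9:30 am-12:15 pm is disjoint → start new block.
9:45 am-11:15 am overlaps/touches 9:30 am-12:15 pm → extend to 9:30 am-12:15 pm.
10:15 am-10:30 am overlaps/touches 9:30 am-12:15 pm → extend to 9:30 am-12:15 pm.
12:30 pm-1:30 pm is disjoint → start new block.
2:00 pm-6:30 pm is disjoint → start new block.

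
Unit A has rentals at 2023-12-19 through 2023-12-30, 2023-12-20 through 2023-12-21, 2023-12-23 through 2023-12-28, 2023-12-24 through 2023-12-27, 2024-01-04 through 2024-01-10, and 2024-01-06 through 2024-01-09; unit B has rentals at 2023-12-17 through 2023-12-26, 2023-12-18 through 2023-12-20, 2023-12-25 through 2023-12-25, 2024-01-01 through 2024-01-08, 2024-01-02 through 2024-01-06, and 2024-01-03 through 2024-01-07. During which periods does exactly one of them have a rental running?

2023-12-17 through 2023-12-18, 2023-12-27 through 2023-12-30, 2024-01-01 through 2024-01-03, 2024-01-09 through 2024-01-10

Merge the first list: 2023-12-19 through 2023-12-30, 2024-01-04 through 2024-01-10.
Merge the second list: 2023-12-17 through 2023-12-26, 2024-01-01 through 2024-01-08.
Only in the first: 2023-12-27 through 2023-12-30, 2024-01-09 through 2024-01-10.
Only in the second: 2023-12-17 through 2023-12-18, 2024-01-01 through 2024-01-03.
Together these are the periods covered by exactly one.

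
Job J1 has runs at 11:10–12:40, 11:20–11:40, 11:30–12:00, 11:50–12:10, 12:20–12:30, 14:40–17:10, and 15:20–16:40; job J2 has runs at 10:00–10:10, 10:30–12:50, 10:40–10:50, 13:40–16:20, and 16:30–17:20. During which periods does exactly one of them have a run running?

10:00–10:10, 10:30–11:10, 12:40–12:50, 13:40–14:40, 16:20–16:30, 17:10–17:20

A, merged: 11:10–12:40, 14:40–17:10.
B, merged: 10:00–10:10, 10:30–12:50, 13:40–16:20, 16:30–17:20.
Only in the first: 16:20–16:30.
Only in the second: 10:00–10:10, 10:30–11:10, 12:40–12:50, 13:40–14:40, 17:10–17:20.
Together these are the periods covered by exactly one.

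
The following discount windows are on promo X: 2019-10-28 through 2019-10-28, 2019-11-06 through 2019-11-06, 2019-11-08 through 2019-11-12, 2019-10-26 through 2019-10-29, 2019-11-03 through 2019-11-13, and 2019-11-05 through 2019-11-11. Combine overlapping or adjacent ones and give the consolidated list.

2019-10-26 through 2019-10-29, 2019-11-03 through 2019-11-13

Sort by start: 2019-10-26 through 2019-10-29, 2019-10-28 through 2019-10-28, 2019-11-03 through 2019-11-13, 2019-11-05 through 2019-11-11, 2019-11-06 through 2019-11-06, 2019-11-08 through 2019-11-12.
2019-10-28 through 2019-10-28 overlaps/touches 2019-10-26 through 2019-10-29 → extend to 2019-10-26 through 2019-10-29.
2019-11-03 through 2019-11-13 is disjoint → start new block.
2019-11-05 through 2019-11-11 overlaps/touches 2019-11-03 through 2019-11-13 → extend to 2019-11-03 through 2019-11-13.
2019-11-06 through 2019-11-06 overlaps/touches 2019-11-03 through 2019-11-13 → extend to 2019-11-03 through 2019-11-13.
2019-11-08 through 2019-11-12 overlaps/touches 2019-11-03 through 2019-11-13 → extend to 2019-11-03 through 2019-11-13.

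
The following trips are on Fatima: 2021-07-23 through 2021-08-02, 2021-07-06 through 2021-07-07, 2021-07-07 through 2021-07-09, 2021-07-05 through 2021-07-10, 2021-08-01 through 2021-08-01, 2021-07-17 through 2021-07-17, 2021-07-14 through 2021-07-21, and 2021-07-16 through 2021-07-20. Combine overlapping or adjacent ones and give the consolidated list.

2021-07-05 through 2021-07-10, 2021-07-14 through 2021-07-21, 2021-07-23 through 2021-08-02

Sort by start: 2021-07-05 through 2021-07-10, 2021-07-06 through 2021-07-07, 2021-07-07 through 2021-07-09, 2021-07-14 through 2021-07-21, 2021-07-16 through 2021-07-20, 2021-07-17 through 2021-07-17, 2021-07-23 through 2021-08-02, 2021-08-01 through 2021-08-01.
2021-07-06 through 2021-07-07 overlaps/touches 2021-07-05 through 2021-07-10 → extend to 2021-07-05 through 2021-07-10.
2021-07-07 through 2021-07-09 overlaps/touches 2021-07-05 through 2021-07-10 → extend to 2021-07-05 through 2021-07-10.
2021-07-14 through 2021-07-21 is disjoint → start new block.
2021-07-16 through 2021-07-20 overlaps/touches 2021-07-14 through 2021-07-21 → extend to 2021-07-14 through 2021-07-21.
2021-07-17 through 2021-07-17 overlaps/touches 2021-07-14 through 2021-07-21 → extend to 2021-07-14 through 2021-07-21.
2021-07-23 through 2021-08-02 is disjoint → start new block.
2021-08-01 through 2021-08-01 overlaps/touches 2021-07-23 through 2021-08-02 → extend to 2021-07-23 through 2021-08-02.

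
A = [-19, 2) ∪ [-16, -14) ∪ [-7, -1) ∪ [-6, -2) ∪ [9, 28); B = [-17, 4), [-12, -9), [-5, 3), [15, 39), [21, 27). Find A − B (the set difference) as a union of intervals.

Merge the first list: [-19, 2), [9, 28).
Merge the second list: [-17, 4), [15, 39).
[-19, 2) minus B → [-19, -17).
[9, 28) minus B → [9, 15).

[-19, -17) ∪ [9, 15)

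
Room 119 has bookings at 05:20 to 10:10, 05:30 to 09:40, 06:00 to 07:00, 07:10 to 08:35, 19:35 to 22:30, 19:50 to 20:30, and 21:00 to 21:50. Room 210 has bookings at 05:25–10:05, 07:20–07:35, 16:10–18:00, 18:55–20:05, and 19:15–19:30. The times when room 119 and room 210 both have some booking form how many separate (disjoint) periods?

2

Merge the first list: 05:20–10:10, 19:35–22:30.
Merge the second list: 05:25–10:05, 16:10–18:00, 18:55–20:05.
A ∩ B = 05:25–10:05, 19:35–20:05.
That is 2 disjoint pieces.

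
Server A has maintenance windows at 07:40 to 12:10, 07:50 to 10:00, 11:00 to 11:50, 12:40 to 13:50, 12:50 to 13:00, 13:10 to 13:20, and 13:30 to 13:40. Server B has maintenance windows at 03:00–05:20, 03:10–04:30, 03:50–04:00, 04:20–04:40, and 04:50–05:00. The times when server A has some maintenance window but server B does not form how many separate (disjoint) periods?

A, merged: 07:40–12:10, 12:40–13:50.
B, merged: 03:00–05:20.
A \ B = 07:40–12:10, 12:40–13:50.
That is 2 disjoint pieces.

2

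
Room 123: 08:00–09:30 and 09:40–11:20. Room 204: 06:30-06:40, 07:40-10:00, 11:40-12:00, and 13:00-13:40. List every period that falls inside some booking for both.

08:00-09:30, 09:40-10:00

08:00-09:30 overlaps B on 08:00-09:30.
09:40-11:20 overlaps B on 09:40-10:00.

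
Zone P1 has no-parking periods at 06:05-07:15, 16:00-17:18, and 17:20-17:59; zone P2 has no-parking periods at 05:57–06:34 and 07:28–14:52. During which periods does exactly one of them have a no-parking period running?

05:57–06:05, 06:34–07:15, 07:28–14:52, 16:00–17:18, 17:20–17:59

Only in the first: 06:34–07:15, 16:00–17:18, 17:20–17:59.
Only in the second: 05:57–06:05, 07:28–14:52.
Together these are the periods covered by exactly one.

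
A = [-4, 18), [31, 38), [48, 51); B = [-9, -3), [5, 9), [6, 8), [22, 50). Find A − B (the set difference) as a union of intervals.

[-3, 5) ∪ [9, 18) ∪ [50, 51)

Second set merges to [-9, -3), [5, 9), [22, 50).
[-4, 18) with B removed leaves [-3, 5), [9, 18).
[31, 38) lies entirely inside B → drops out.
[48, 51) with B removed leaves [50, 51).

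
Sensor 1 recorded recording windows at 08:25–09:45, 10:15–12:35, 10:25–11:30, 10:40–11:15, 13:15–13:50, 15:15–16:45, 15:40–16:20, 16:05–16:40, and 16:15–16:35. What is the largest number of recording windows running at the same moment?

Walk the sorted start/end points keeping a running depth.
The depth first hits 4 at 16:15.

4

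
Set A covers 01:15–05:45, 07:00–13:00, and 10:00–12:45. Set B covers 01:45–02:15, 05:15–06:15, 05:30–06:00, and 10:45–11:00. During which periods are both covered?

01:45-02:15, 05:15-05:45, 10:45-11:00

A, merged: 01:15-05:45, 07:00-13:00.
B, merged: 01:45-02:15, 05:15-06:15, 10:45-11:00.
01:15-05:45 overlaps B on 01:45-02:15, 05:15-05:45.
07:00-13:00 overlaps B on 10:45-11:00.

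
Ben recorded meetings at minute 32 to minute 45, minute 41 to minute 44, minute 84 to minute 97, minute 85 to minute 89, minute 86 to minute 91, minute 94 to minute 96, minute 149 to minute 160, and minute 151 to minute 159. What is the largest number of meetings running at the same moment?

Sweep endpoints in order; track running count of active intervals.
Peak of 3 reached at minute 86.

3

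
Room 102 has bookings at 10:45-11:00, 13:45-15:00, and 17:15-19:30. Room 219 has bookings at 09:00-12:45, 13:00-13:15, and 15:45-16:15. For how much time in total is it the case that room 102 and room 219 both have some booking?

15 min

A ∩ B = 10:45–11:00.
Total: 15 min.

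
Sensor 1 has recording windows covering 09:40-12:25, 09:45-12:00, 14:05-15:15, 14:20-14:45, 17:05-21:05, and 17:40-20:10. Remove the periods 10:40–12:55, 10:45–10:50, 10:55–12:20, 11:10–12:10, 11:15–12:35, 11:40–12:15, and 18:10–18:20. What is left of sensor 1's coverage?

09:40–10:40, 14:05–15:15, 17:05–18:10, 18:20–21:05

Merge the first list: 09:40–12:25, 14:05–15:15, 17:05–21:05.
Merge the second list: 10:40–12:55, 18:10–18:20.
09:40–12:25 \ B = 09:40–10:40.
14:05–15:15: nothing removed.
17:05–21:05 \ B = 17:05–18:10, 18:20–21:05.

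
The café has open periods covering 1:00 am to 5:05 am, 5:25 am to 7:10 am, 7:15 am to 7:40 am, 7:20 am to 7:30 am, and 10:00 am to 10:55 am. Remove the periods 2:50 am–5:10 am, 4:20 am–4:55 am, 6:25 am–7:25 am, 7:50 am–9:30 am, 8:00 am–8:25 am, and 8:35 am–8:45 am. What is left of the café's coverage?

1:00 am–2:50 am, 5:25 am–6:25 am, 7:25 am–7:40 am, 10:00 am–10:55 am

First set merges to 1:00 am–5:05 am, 5:25 am–7:10 am, 7:15 am–7:40 am, 10:00 am–10:55 am.
Second set merges to 2:50 am–5:10 am, 6:25 am–7:25 am, 7:50 am–9:30 am.
1:00 am–5:05 am with B removed leaves 1:00 am–2:50 am.
5:25 am–7:10 am with B removed leaves 5:25 am–6:25 am.
7:15 am–7:40 am with B removed leaves 7:25 am–7:40 am.
10:00 am–10:55 am is untouched.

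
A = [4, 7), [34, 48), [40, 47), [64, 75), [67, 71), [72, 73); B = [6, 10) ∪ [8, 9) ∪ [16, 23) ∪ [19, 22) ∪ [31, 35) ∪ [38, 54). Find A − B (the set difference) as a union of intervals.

[4, 6) ∪ [35, 38) ∪ [64, 75)

Merge the first list: [4, 7), [34, 48), [64, 75).
Merge the second list: [6, 10), [16, 23), [31, 35), [38, 54).
[4, 7) minus B → [4, 6).
[34, 48) minus B → [35, 38).
[64, 75): no B overlap → unchanged.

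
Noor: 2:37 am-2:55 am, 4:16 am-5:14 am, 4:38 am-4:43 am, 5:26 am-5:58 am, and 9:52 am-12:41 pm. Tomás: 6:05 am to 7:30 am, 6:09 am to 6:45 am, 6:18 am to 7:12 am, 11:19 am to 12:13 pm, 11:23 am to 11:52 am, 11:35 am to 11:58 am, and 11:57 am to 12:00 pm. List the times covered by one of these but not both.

2:37 am-2:55 am, 4:16 am-5:14 am, 5:26 am-5:58 am, 6:05 am-7:30 am, 9:52 am-11:19 am, 12:13 pm-12:41 pm

A, merged: 2:37 am-2:55 am, 4:16 am-5:14 am, 5:26 am-5:58 am, 9:52 am-12:41 pm.
B, merged: 6:05 am-7:30 am, 11:19 am-12:13 pm.
A but not B: 2:37 am-2:55 am, 4:16 am-5:14 am, 5:26 am-5:58 am, 9:52 am-11:19 am, 12:13 pm-12:41 pm.
B but not A: 6:05 am-7:30 am.
Combining gives A △ B.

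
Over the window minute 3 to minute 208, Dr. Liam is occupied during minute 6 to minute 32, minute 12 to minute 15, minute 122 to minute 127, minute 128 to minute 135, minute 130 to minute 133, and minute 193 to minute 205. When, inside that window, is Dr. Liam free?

The merged coverage is minute 6 to minute 32, minute 122 to minute 127, minute 128 to minute 135, minute 193 to minute 205.
Uncovered inside minute 3 to minute 208: minute 3 to minute 6, minute 32 to minute 122, minute 127 to minute 128, minute 135 to minute 193, minute 205 to minute 208.

minute 3 to minute 6, minute 32 to minute 122, minute 127 to minute 128, minute 135 to minute 193, minute 205 to minute 208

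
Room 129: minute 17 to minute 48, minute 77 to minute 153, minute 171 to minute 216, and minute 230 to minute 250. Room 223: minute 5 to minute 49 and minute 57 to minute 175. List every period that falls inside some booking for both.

minute 17 to minute 48 overlaps B on minute 17 to minute 48.
minute 77 to minute 153 overlaps B on minute 77 to minute 153.
minute 171 to minute 216 overlaps B on minute 171 to minute 175.
minute 230 to minute 250 falls entirely outside B.

minute 17 to minute 48, minute 77 to minute 153, minute 171 to minute 175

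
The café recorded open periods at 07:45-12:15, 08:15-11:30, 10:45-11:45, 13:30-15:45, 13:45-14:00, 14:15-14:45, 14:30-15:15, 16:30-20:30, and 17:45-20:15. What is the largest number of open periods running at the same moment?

3

At 10:45, 3 of the intervals are simultaneously active.
No point has more.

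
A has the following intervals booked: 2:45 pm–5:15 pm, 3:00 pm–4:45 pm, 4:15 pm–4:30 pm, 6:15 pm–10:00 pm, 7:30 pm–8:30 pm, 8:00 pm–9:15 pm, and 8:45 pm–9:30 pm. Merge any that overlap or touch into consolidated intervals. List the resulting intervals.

2:45 pm–5:15 pm, 6:15 pm–10:00 pm

3:00 pm–4:45 pm overlaps/touches 2:45 pm–5:15 pm → extend to 2:45 pm–5:15 pm.
4:15 pm–4:30 pm overlaps/touches 2:45 pm–5:15 pm → extend to 2:45 pm–5:15 pm.
6:15 pm–10:00 pm is disjoint → start new block.
7:30 pm–8:30 pm overlaps/touches 6:15 pm–10:00 pm → extend to 6:15 pm–10:00 pm.
8:00 pm–9:15 pm overlaps/touches 6:15 pm–10:00 pm → extend to 6:15 pm–10:00 pm.
8:45 pm–9:30 pm overlaps/touches 6:15 pm–10:00 pm → extend to 6:15 pm–10:00 pm.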